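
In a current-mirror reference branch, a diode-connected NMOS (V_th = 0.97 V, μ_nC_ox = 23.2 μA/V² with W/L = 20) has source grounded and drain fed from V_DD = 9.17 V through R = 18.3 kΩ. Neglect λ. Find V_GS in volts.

With gate tied to drain, V_GS = V_DS ≥ V_GS − V_th, so the device is in saturation.
k_n = μ_nC_ox · (W/L) = 0.464 mA/V².
KCL at the drain: ½ k_n (V_GS − V_th)² = (V_DD − V_GS)/R.
Let x = V_GS − 0.97. Then 4.25 x² + x − 8.2 = 0, giving x = 1.28 V (positive root), so V_GS = 2.25 V.
I_D = (V_DD − V_GS)/R = (9.17 − 2.25) / 18.3 = 0.378 mA.

V_GS = 2.25 V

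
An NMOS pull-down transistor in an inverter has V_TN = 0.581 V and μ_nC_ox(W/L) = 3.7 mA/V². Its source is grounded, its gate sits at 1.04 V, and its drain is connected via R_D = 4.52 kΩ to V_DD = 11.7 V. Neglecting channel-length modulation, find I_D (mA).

V_GS = V_G = 1.04 V, so V_ov = 1.04 − 0.581 = 0.459 V.
Assume saturation: I_D = ½ k_n V_ov² = 0.5 × 3.7 × 0.459² = 0.39 mA, giving V_DS = V_DD − I_D R_D = 11.7 − 0.39 × 4.52 = 9.94 V.
V_DS = 9.94 V ≥ V_ov = 0.459 V, confirming saturation.

I_D = 0.390 mA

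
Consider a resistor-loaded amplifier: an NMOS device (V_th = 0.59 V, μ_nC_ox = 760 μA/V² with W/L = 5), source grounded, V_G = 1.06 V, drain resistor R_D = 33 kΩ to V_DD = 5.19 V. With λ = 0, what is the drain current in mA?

I_D = 0.154 mA

V_GS = V_G = 1.06 V, so V_ov = 1.06 − 0.59 = 0.47 V.
k_n = μ_nC_ox · (W/L) = 3.8 mA/V².
Assume saturation: I_D = ½ k_n V_ov² = 0.5 × 3.8 × 0.47² = 0.42 mA, giving V_DS = V_DD − I_D R_D = 5.19 − 0.42 × 33 = -8.66 V.
But -8.66 V < V_ov = 0.47 V, so the device is actually in triode.
In triode I_D = k_n[V_ov V_DS − ½ V_DS²] and I_D = (V_DD − V_DS)/R_D. Equating: 62.7 V_DS² − 59.94 V_DS + 5.19 = 0, giving V_DS = 0.0963 V (the root below V_ov).
I_D = (5.19 − 0.0963) / 33 = 0.154 mA.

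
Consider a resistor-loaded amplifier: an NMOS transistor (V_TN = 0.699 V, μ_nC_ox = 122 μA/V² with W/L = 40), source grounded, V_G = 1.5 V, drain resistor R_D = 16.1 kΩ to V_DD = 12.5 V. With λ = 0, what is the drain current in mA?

V_GS = V_G = 1.5 V, so V_ov = 1.5 − 0.699 = 0.801 V.
k_n = μ_nC_ox · (W/L) = 4.88 mA/V².
Assume saturation: I_D = ½ k_n V_ov² = 0.5 × 4.88 × 0.801² = 1.57 mA, giving V_DS = V_DD − I_D R_D = 12.5 − 1.57 × 16.1 = -12.7 V.
But -12.7 V < V_ov = 0.801 V, so the device is actually in triode.
In triode I_D = k_n[V_ov V_DS − ½ V_DS²] and I_D = (V_DD − V_DS)/R_D. Equating: 39.3 V_DS² − 63.93 V_DS + 12.5 = 0, giving V_DS = 0.227 V (the root below V_ov).
I_D = (12.5 − 0.227) / 16.1 = 0.762 mA.

I_D = 0.762 mA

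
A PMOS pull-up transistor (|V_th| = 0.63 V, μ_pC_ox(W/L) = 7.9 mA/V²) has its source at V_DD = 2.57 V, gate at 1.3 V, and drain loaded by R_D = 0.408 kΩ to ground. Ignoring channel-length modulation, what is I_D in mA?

I_D = 1.62 mA

V_SG = V_DD − V_G = 2.57 − 1.3 = 1.27 V, so V_ov = 1.27 − 0.63 = 0.64 V.
Assume saturation: I_D = ½ k_p V_ov² = 0.5 × 7.9 × 0.64² = 1.62 mA, giving V_SD = V_DD − I_D R_D = 2.57 − 1.62 × 0.408 = 1.91 V.
V_SD = 1.91 V ≥ V_ov = 0.64 V, confirming saturation.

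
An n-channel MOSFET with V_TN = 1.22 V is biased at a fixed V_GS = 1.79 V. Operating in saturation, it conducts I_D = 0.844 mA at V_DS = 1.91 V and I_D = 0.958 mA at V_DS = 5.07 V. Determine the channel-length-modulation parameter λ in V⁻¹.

With V_GS fixed, I_D ∝ (1 + λ V_DS) in saturation, so I_D2/I_D1 = (1 + λ V_DS2)/(1 + λ V_DS1).
0.958/0.844 = 1.135 = (1 + 5.07 λ)/(1 + 1.91 λ).
Solving: λ (I_D1 V_DS2 − I_D2 V_DS1) = I_D2 − I_D1, so λ = (0.958 − 0.844) / (0.844 × 5.07 − 0.958 × 1.91) = 0.114 / 2.45 = 0.0465 V⁻¹.

λ = 0.0465 V⁻¹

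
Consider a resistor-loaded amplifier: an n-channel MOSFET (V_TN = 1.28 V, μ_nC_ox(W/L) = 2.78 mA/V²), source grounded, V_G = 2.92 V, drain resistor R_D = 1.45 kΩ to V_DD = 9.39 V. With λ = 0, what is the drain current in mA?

V_GS = V_G = 2.92 V, so V_ov = 2.92 − 1.28 = 1.64 V.
Assume saturation: I_D = ½ k_n V_ov² = 0.5 × 2.78 × 1.64² = 3.74 mA, giving V_DS = V_DD − I_D R_D = 9.39 − 3.74 × 1.45 = 3.97 V.
V_DS = 3.97 V ≥ V_ov = 1.64 V, confirming saturation.

I_D = 3.74 mA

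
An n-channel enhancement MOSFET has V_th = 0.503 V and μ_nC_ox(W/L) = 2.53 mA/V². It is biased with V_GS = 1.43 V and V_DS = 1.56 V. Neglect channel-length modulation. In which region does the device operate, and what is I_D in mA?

V_ov = V_GS − V_th = 1.43 − 0.503 = 0.927 V.
Since V_DS = 1.56 V ≥ V_ov = 0.927 V, the device is in saturation.
I_D = ½ k_n V_ov² = 0.5 × 2.53 × 0.927² = 1.09 mA.

Saturation; I_D = 1.09 mA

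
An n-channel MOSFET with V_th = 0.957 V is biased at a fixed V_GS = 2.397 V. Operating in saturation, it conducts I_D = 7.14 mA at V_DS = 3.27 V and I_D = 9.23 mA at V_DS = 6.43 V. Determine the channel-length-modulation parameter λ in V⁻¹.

λ = 0.133 V⁻¹

With V_GS fixed, I_D ∝ (1 + λ V_DS) in saturation, so I_D2/I_D1 = (1 + λ V_DS2)/(1 + λ V_DS1).
9.23/7.14 = 1.293 = (1 + 6.43 λ)/(1 + 3.27 λ).
Solving: λ (I_D1 V_DS2 − I_D2 V_DS1) = I_D2 − I_D1, so λ = (9.23 − 7.14) / (7.14 × 6.43 − 9.23 × 3.27) = 2.09 / 15.7 = 0.133 V⁻¹.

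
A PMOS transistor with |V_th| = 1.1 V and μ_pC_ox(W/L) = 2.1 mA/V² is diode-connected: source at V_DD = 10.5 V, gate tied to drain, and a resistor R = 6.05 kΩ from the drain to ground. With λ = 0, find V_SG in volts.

With gate tied to drain, V_SG = V_SD ≥ V_SG − |V_th|, so the device is in saturation.
KCL at the drain: ½ k_p (V_SG − |V_th|)² = (V_DD − V_SG)/R.
Let x = V_SG − 1.1. Then 6.35 x² + x − 9.4 = 0, giving x = 1.14 V (positive root), so V_SG = 2.24 V.
I_D = (V_DD − V_SG)/R = (10.5 − 2.24) / 6.05 = 1.37 mA.

V_SG = 2.24 V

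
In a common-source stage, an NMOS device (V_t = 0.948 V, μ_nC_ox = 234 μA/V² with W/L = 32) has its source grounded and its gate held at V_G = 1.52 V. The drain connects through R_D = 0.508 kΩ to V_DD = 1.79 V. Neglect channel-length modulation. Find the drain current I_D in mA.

V_GS = V_G = 1.52 V, so V_ov = 1.52 − 0.948 = 0.572 V.
k_n = μ_nC_ox · (W/L) = 7.488 mA/V².
Assume saturation: I_D = ½ k_n V_ov² = 0.5 × 7.488 × 0.572² = 1.22 mA, giving V_DS = V_DD − I_D R_D = 1.79 − 1.22 × 0.508 = 1.17 V.
V_DS = 1.17 V ≥ V_ov = 0.572 V, confirming saturation.

I_D = 1.22 mA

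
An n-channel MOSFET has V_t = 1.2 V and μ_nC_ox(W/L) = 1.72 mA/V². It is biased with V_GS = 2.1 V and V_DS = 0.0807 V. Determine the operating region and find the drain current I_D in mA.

Triode; I_D = 0.119 mA

V_ov = V_GS − V_t = 2.1 − 1.2 = 0.9 V.
Since V_DS = 0.0807 V < V_ov = 0.9 V, the device is in the triode region.
I_D = k_n [V_ov · V_DS − ½ V_DS²] = 1.72 × [0.9 × 0.0807 − 0.5 × 0.0807²] = 0.119 mA.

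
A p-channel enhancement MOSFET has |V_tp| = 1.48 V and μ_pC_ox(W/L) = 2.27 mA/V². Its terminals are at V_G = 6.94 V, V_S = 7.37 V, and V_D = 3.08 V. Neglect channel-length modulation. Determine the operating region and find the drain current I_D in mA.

V_SG = V_S − V_G = 7.37 − 6.94 = 0.43 V; V_SD = V_S − V_D = 7.37 − 3.08 = 4.29 V.
V_SG = 0.43 V < |V_tp| = 1.48 V, so the transistor is in cutoff.

Cutoff; I_D = 0 mA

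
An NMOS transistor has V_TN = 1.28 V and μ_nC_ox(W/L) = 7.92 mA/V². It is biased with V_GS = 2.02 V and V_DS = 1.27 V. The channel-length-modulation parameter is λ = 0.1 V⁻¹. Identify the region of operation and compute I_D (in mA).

V_ov = V_GS − V_TN = 2.02 − 1.28 = 0.74 V.
Since V_DS = 1.27 V ≥ V_ov = 0.74 V, the device is in saturation.
I_D = ½ k_n V_ov² (1 + λ V_DS) = 0.5 × 7.92 × 0.74² × (1 + 0.1 × 1.27) = 2.44 mA.

Saturation; I_D = 2.44 mA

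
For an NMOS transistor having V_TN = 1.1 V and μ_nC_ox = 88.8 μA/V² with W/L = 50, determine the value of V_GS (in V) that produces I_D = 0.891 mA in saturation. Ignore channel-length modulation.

k_n = μ_nC_ox · (W/L) = 4.44 mA/V².
In saturation I_D = ½ k_n (V_GS − V_TN)², so V_GS − V_TN = √(2 I_D / k_n) = √(2 × 0.891 / 4.44) = 0.634 V.
V_GS = 1.1 + 0.634 = 1.73 V.

V_GS = 1.73 V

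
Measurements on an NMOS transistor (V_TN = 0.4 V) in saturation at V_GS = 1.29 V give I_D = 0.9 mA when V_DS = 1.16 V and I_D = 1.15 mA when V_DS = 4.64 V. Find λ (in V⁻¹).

With V_GS fixed, I_D ∝ (1 + λ V_DS) in saturation, so I_D2/I_D1 = (1 + λ V_DS2)/(1 + λ V_DS1).
1.15/0.9 = 1.278 = (1 + 4.64 λ)/(1 + 1.16 λ).
Solving: λ (I_D1 V_DS2 − I_D2 V_DS1) = I_D2 − I_D1, so λ = (1.15 − 0.9) / (0.9 × 4.64 − 1.15 × 1.16) = 0.25 / 2.84 = 0.088 V⁻¹.

λ = 0.0880 V⁻¹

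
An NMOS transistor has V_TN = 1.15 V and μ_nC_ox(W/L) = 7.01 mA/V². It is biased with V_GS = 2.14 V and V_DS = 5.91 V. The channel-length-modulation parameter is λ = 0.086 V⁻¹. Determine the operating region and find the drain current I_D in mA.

Saturation; I_D = 5.18 mA

V_ov = V_GS − V_TN = 2.14 − 1.15 = 0.99 V.
Since V_DS = 5.91 V ≥ V_ov = 0.99 V, the device is in saturation.
I_D = ½ k_n V_ov² (1 + λ V_DS) = 0.5 × 7.01 × 0.99² × (1 + 0.086 × 5.91) = 5.18 mA.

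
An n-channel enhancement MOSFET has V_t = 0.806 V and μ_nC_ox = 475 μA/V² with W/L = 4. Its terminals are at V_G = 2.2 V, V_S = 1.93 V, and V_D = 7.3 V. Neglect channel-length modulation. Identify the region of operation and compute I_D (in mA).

V_GS = V_G − V_S = 2.2 − 1.93 = 0.27 V; V_DS = V_D − V_S = 7.3 − 1.93 = 5.37 V.
V_GS = 0.27 V < V_t = 0.806 V, so the transistor is in cutoff.

Cutoff; I_D = 0 mA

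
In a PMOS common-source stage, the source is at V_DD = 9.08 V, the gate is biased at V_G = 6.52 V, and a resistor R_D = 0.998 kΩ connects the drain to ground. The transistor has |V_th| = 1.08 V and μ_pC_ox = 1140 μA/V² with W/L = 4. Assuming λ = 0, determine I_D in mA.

V_SG = V_DD − V_G = 9.08 − 6.52 = 2.56 V, so V_ov = 2.56 − 1.08 = 1.48 V.
k_p = μ_pC_ox · (W/L) = 4.56 mA/V².
Assume saturation: I_D = ½ k_p V_ov² = 0.5 × 4.56 × 1.48² = 4.99 mA, giving V_SD = V_DD − I_D R_D = 9.08 − 4.99 × 0.998 = 4.1 V.
V_SD = 4.1 V ≥ V_ov = 1.48 V, confirming saturation.

I_D = 4.99 mA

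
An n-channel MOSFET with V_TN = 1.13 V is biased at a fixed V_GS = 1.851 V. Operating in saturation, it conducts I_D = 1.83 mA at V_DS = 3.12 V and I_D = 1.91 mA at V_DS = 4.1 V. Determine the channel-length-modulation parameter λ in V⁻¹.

λ = 0.0518 V⁻¹

With V_GS fixed, I_D ∝ (1 + λ V_DS) in saturation, so I_D2/I_D1 = (1 + λ V_DS2)/(1 + λ V_DS1).
1.91/1.83 = 1.044 = (1 + 4.1 λ)/(1 + 3.12 λ).
Solving: λ (I_D1 V_DS2 − I_D2 V_DS1) = I_D2 − I_D1, so λ = (1.91 − 1.83) / (1.83 × 4.1 − 1.91 × 3.12) = 0.08 / 1.54 = 0.0518 V⁻¹.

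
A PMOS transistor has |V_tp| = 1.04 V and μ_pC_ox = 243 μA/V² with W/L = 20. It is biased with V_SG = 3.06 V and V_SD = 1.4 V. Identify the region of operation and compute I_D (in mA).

Triode; I_D = 8.98 mA

k_p = μ_pC_ox · (W/L) = 4.86 mA/V².
V_ov = V_SG − |V_tp| = 3.06 − 1.04 = 2.02 V.
Since V_SD = 1.4 V < V_ov = 2.02 V, the device is in the triode region.
I_D = k_p [V_ov · V_SD − ½ V_SD²] = 4.86 × [2.02 × 1.4 − 0.5 × 1.4²] = 8.98 mA.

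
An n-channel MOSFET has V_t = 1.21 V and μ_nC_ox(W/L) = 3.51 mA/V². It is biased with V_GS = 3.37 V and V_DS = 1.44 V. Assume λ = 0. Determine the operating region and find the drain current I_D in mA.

V_ov = V_GS − V_t = 3.37 − 1.21 = 2.16 V.
Since V_DS = 1.44 V < V_ov = 2.16 V, the device is in the triode region.
I_D = k_n [V_ov · V_DS − ½ V_DS²] = 3.51 × [2.16 × 1.44 − 0.5 × 1.44²] = 7.28 mA.

Triode; I_D = 7.28 mA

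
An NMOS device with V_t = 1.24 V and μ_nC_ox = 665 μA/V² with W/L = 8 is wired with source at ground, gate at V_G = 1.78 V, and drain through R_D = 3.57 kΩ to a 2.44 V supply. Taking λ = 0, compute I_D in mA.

V_GS = V_G = 1.78 V, so V_ov = 1.78 − 1.24 = 0.54 V.
k_n = μ_nC_ox · (W/L) = 5.32 mA/V².
Assume saturation: I_D = ½ k_n V_ov² = 0.5 × 5.32 × 0.54² = 0.776 mA, giving V_DS = V_DD − I_D R_D = 2.44 − 0.776 × 3.57 = -0.329 V.
But -0.329 V < V_ov = 0.54 V, so the device is actually in triode.
In triode I_D = k_n[V_ov V_DS − ½ V_DS²] and I_D = (V_DD − V_DS)/R_D. Equating: 9.5 V_DS² − 11.26 V_DS + 2.44 = 0, giving V_DS = 0.286 V (the root below V_ov).
I_D = (2.44 − 0.286) / 3.57 = 0.603 mA.

I_D = 0.603 mA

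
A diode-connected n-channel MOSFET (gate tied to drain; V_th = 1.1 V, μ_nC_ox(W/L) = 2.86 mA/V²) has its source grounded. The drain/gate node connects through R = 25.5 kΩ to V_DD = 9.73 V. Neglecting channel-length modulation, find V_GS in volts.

V_GS = 1.57 V

With gate tied to drain, V_GS = V_DS ≥ V_GS − V_th, so the device is in saturation.
KCL at the drain: ½ k_n (V_GS − V_th)² = (V_DD − V_GS)/R.
Let x = V_GS − 1.1. Then 36.5 x² + x − 8.63 = 0, giving x = 0.473 V (positive root), so V_GS = 1.57 V.
I_D = (V_DD − V_GS)/R = (9.73 − 1.57) / 25.5 = 0.32 mA.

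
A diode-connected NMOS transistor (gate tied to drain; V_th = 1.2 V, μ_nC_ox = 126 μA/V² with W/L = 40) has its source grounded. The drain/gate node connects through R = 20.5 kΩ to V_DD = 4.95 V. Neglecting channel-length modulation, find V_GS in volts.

V_GS = 1.46 V

With gate tied to drain, V_GS = V_DS ≥ V_GS − V_th, so the device is in saturation.
k_n = μ_nC_ox · (W/L) = 5.04 mA/V².
KCL at the drain: ½ k_n (V_GS − V_th)² = (V_DD − V_GS)/R.
Let x = V_GS − 1.2. Then 51.7 x² + x − 3.75 = 0, giving x = 0.26 V (positive root), so V_GS = 1.46 V.
I_D = (V_DD − V_GS)/R = (4.95 − 1.46) / 20.5 = 0.17 mA.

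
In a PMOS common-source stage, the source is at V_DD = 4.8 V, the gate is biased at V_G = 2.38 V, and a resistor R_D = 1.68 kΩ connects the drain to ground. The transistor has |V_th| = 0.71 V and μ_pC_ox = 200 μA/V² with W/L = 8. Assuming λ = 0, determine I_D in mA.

I_D = 2.14 mA

V_SG = V_DD − V_G = 4.8 − 2.38 = 2.42 V, so V_ov = 2.42 − 0.71 = 1.71 V.
k_p = μ_pC_ox · (W/L) = 1.6 mA/V².
Assume saturation: I_D = ½ k_p V_ov² = 0.5 × 1.6 × 1.71² = 2.34 mA, giving V_SD = V_DD − I_D R_D = 4.8 − 2.34 × 1.68 = 0.87 V.
But 0.87 V < V_ov = 1.71 V, so the device is actually in triode.
In triode I_D = k_p[V_ov V_SD − ½ V_SD²] and I_D = (V_DD − V_SD)/R_D. Equating: 1.34 V_SD² − 5.596 V_SD + 4.8 = 0, giving V_SD = 1.21 V (the root below V_ov).
I_D = (4.8 − 1.21) / 1.68 = 2.14 mA.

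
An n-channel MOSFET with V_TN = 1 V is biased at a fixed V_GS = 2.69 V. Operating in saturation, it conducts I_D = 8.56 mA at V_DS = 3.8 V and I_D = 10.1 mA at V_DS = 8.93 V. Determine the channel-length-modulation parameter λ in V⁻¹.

λ = 0.0405 V⁻¹

With V_GS fixed, I_D ∝ (1 + λ V_DS) in saturation, so I_D2/I_D1 = (1 + λ V_DS2)/(1 + λ V_DS1).
10.1/8.56 = 1.18 = (1 + 8.93 λ)/(1 + 3.8 λ).
Solving: λ (I_D1 V_DS2 − I_D2 V_DS1) = I_D2 − I_D1, so λ = (10.1 − 8.56) / (8.56 × 8.93 − 10.1 × 3.8) = 1.54 / 38.1 = 0.0405 V⁻¹.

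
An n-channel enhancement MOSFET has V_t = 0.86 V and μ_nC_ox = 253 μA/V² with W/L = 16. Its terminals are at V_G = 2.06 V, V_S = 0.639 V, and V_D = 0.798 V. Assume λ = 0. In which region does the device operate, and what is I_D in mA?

Triode; I_D = 0.310 mA

V_GS = V_G − V_S = 2.06 − 0.639 = 1.42 V; V_DS = V_D − V_S = 0.798 − 0.639 = 0.159 V.
k_n = μ_nC_ox · (W/L) = 4.048 mA/V².
V_ov = V_GS − V_t = 1.42 − 0.86 = 0.561 V.
Since V_DS = 0.159 V < V_ov = 0.561 V, the device is in the triode region.
I_D = k_n [V_ov · V_DS − ½ V_DS²] = 4.048 × [0.561 × 0.159 − 0.5 × 0.159²] = 0.31 mA.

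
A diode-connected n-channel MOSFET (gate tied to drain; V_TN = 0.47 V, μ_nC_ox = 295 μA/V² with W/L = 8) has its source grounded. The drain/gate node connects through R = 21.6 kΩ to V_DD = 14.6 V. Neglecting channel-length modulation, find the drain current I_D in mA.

With gate tied to drain, V_GS = V_DS ≥ V_GS − V_TN, so the device is in saturation.
k_n = μ_nC_ox · (W/L) = 2.36 mA/V².
KCL at the drain: ½ k_n (V_GS − V_TN)² = (V_DD − V_GS)/R.
Let x = V_GS − 0.47. Then 25.5 x² + x − 14.13 = 0, giving x = 0.725 V (positive root), so V_GS = 1.2 V.
I_D = (V_DD − V_GS)/R = (14.6 − 1.2) / 21.6 = 0.621 mA.

I_D = 0.621 mA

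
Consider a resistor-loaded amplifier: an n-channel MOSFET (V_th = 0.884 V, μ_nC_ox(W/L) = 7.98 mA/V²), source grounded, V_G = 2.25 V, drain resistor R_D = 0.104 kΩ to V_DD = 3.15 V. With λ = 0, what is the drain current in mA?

I_D = 7.45 mA

V_GS = V_G = 2.25 V, so V_ov = 2.25 − 0.884 = 1.37 V.
Assume saturation: I_D = ½ k_n V_ov² = 0.5 × 7.98 × 1.37² = 7.45 mA, giving V_DS = V_DD − I_D R_D = 3.15 − 7.45 × 0.104 = 2.38 V.
V_DS = 2.38 V ≥ V_ov = 1.37 V, confirming saturation.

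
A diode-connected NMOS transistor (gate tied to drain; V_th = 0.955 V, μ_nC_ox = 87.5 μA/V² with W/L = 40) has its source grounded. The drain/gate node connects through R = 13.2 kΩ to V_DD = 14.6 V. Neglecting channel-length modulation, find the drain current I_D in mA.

I_D = 0.977 mA

With gate tied to drain, V_GS = V_DS ≥ V_GS − V_th, so the device is in saturation.
k_n = μ_nC_ox · (W/L) = 3.5 mA/V².
KCL at the drain: ½ k_n (V_GS − V_th)² = (V_DD − V_GS)/R.
Let x = V_GS − 0.955. Then 23.1 x² + x − 13.64 = 0, giving x = 0.747 V (positive root), so V_GS = 1.7 V.
I_D = (V_DD − V_GS)/R = (14.6 − 1.7) / 13.2 = 0.977 mA.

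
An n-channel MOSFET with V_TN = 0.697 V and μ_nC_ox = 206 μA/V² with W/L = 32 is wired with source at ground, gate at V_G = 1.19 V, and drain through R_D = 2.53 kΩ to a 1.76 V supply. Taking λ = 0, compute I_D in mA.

I_D = 0.599 mA

V_GS = V_G = 1.19 V, so V_ov = 1.19 − 0.697 = 0.493 V.
k_n = μ_nC_ox · (W/L) = 6.592 mA/V².
Assume saturation: I_D = ½ k_n V_ov² = 0.5 × 6.592 × 0.493² = 0.801 mA, giving V_DS = V_DD − I_D R_D = 1.76 − 0.801 × 2.53 = -0.267 V.
But -0.267 V < V_ov = 0.493 V, so the device is actually in triode.
In triode I_D = k_n[V_ov V_DS − ½ V_DS²] and I_D = (V_DD − V_DS)/R_D. Equating: 8.34 V_DS² − 9.222 V_DS + 1.76 = 0, giving V_DS = 0.245 V (the root below V_ov).
I_D = (1.76 − 0.245) / 2.53 = 0.599 mA.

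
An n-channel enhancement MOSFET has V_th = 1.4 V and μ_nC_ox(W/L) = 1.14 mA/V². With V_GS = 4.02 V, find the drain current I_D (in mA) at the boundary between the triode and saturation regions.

At the boundary V_DS = V_ov = V_GS − V_th = 4.02 − 1.4 = 2.62 V.
I_D = ½ k_n V_ov² = 0.5 × 1.14 × 2.62² = 3.91 mA.

I_D = 3.91 mA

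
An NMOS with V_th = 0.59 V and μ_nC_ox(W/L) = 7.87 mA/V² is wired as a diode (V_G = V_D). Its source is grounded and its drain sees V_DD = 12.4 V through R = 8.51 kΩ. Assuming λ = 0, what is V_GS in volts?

V_GS = 1.17 V

With gate tied to drain, V_GS = V_DS ≥ V_GS − V_th, so the device is in saturation.
KCL at the drain: ½ k_n (V_GS − V_th)² = (V_DD − V_GS)/R.
Let x = V_GS − 0.59. Then 33.5 x² + x − 11.81 = 0, giving x = 0.579 V (positive root), so V_GS = 1.17 V.
I_D = (V_DD − V_GS)/R = (12.4 − 1.17) / 8.51 = 1.32 mA.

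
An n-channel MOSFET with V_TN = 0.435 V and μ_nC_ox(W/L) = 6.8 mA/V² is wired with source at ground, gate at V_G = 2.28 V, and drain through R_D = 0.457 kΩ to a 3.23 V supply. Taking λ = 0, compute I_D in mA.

V_GS = V_G = 2.28 V, so V_ov = 2.28 − 0.435 = 1.84 V.
Assume saturation: I_D = ½ k_n V_ov² = 0.5 × 6.8 × 1.84² = 11.6 mA, giving V_DS = V_DD − I_D R_D = 3.23 − 11.6 × 0.457 = -2.06 V.
But -2.06 V < V_ov = 1.84 V, so the device is actually in triode.
In triode I_D = k_n[V_ov V_DS − ½ V_DS²] and I_D = (V_DD − V_DS)/R_D. Equating: 1.55 V_DS² − 6.734 V_DS + 3.23 = 0, giving V_DS = 0.549 V (the root below V_ov).
I_D = (3.23 − 0.549) / 0.457 = 5.87 mA.

I_D = 5.87 mA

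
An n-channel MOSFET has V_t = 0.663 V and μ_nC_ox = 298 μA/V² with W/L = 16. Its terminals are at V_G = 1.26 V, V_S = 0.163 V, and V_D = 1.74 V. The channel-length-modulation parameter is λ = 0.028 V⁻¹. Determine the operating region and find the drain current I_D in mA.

V_GS = V_G − V_S = 1.26 − 0.163 = 1.1 V; V_DS = V_D − V_S = 1.74 − 0.163 = 1.58 V.
k_n = μ_nC_ox · (W/L) = 4.768 mA/V².
V_ov = V_GS − V_t = 1.1 − 0.663 = 0.434 V.
Since V_DS = 1.58 V ≥ V_ov = 0.434 V, the device is in saturation.
I_D = ½ k_n V_ov² (1 + λ V_DS) = 0.5 × 4.768 × 0.434² × (1 + 0.028 × 1.58) = 0.469 mA.

Saturation; I_D = 0.469 mA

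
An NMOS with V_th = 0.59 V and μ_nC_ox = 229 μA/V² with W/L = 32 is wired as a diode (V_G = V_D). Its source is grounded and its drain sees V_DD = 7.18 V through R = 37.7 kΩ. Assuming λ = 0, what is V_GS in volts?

With gate tied to drain, V_GS = V_DS ≥ V_GS − V_th, so the device is in saturation.
k_n = μ_nC_ox · (W/L) = 7.328 mA/V².
KCL at the drain: ½ k_n (V_GS − V_th)² = (V_DD − V_GS)/R.
Let x = V_GS − 0.59. Then 138 x² + x − 6.59 = 0, giving x = 0.215 V (positive root), so V_GS = 0.805 V.
I_D = (V_DD − V_GS)/R = (7.18 − 0.805) / 37.7 = 0.169 mA.

V_GS = 0.805 V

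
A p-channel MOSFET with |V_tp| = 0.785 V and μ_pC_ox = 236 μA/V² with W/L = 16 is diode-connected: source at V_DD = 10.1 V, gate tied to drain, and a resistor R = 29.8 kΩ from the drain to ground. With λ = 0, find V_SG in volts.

V_SG = 1.18 V

With gate tied to drain, V_SG = V_SD ≥ V_SG − |V_tp|, so the device is in saturation.
k_p = μ_pC_ox · (W/L) = 3.776 mA/V².
KCL at the drain: ½ k_p (V_SG − |V_tp|)² = (V_DD − V_SG)/R.
Let x = V_SG − 0.785. Then 56.3 x² + x − 9.315 = 0, giving x = 0.398 V (positive root), so V_SG = 1.18 V.
I_D = (V_DD − V_SG)/R = (10.1 − 1.18) / 29.8 = 0.299 mA.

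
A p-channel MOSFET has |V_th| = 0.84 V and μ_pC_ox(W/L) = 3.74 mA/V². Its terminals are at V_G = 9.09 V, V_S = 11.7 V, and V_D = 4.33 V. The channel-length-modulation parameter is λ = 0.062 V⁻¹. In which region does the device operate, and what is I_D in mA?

Saturation; I_D = 8.54 mA

V_SG = V_S − V_G = 11.7 − 9.09 = 2.61 V; V_SD = V_S − V_D = 11.7 − 4.33 = 7.37 V.
V_ov = V_SG − |V_th| = 2.61 − 0.84 = 1.77 V.
Since V_SD = 7.37 V ≥ V_ov = 1.77 V, the device is in saturation.
I_D = ½ k_p V_ov² (1 + λ V_SD) = 0.5 × 3.74 × 1.77² × (1 + 0.062 × 7.37) = 8.54 mA.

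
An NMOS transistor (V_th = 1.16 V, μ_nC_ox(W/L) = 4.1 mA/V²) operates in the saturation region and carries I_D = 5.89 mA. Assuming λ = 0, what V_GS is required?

In saturation I_D = ½ k_n (V_GS − V_th)², so V_GS − V_th = √(2 I_D / k_n) = √(2 × 5.89 / 4.1) = 1.7 V.
V_GS = 1.16 + 1.7 = 2.86 V.

V_GS = 2.86 V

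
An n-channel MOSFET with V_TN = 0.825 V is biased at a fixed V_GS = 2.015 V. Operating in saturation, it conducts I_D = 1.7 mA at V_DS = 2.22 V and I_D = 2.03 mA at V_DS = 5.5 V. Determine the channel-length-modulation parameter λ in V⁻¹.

With V_GS fixed, I_D ∝ (1 + λ V_DS) in saturation, so I_D2/I_D1 = (1 + λ V_DS2)/(1 + λ V_DS1).
2.03/1.7 = 1.194 = (1 + 5.5 λ)/(1 + 2.22 λ).
Solving: λ (I_D1 V_DS2 − I_D2 V_DS1) = I_D2 − I_D1, so λ = (2.03 − 1.7) / (1.7 × 5.5 − 2.03 × 2.22) = 0.33 / 4.84 = 0.0681 V⁻¹.

λ = 0.0681 V⁻¹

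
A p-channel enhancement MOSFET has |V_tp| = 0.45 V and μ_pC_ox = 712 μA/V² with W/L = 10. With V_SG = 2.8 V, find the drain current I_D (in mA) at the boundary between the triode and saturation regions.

I_D = 19.7 mA

At the boundary V_SD = V_ov = V_SG − |V_tp| = 2.8 − 0.45 = 2.35 V.
k_p = μ_pC_ox · (W/L) = 7.12 mA/V².
I_D = ½ k_p V_ov² = 0.5 × 7.12 × 2.35² = 19.7 mA.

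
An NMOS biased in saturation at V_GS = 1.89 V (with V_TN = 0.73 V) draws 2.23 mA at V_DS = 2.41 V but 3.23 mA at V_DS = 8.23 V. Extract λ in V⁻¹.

With V_GS fixed, I_D ∝ (1 + λ V_DS) in saturation, so I_D2/I_D1 = (1 + λ V_DS2)/(1 + λ V_DS1).
3.23/2.23 = 1.448 = (1 + 8.23 λ)/(1 + 2.41 λ).
Solving: λ (I_D1 V_DS2 − I_D2 V_DS1) = I_D2 − I_D1, so λ = (3.23 − 2.23) / (2.23 × 8.23 − 3.23 × 2.41) = 1 / 10.6 = 0.0946 V⁻¹.

λ = 0.0946 V⁻¹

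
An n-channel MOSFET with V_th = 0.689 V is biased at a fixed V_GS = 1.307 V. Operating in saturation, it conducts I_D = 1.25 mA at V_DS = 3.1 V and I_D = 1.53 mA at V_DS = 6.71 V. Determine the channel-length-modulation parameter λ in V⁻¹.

λ = 0.0768 V⁻¹

With V_GS fixed, I_D ∝ (1 + λ V_DS) in saturation, so I_D2/I_D1 = (1 + λ V_DS2)/(1 + λ V_DS1).
1.53/1.25 = 1.224 = (1 + 6.71 λ)/(1 + 3.1 λ).
Solving: λ (I_D1 V_DS2 − I_D2 V_DS1) = I_D2 − I_D1, so λ = (1.53 − 1.25) / (1.25 × 6.71 − 1.53 × 3.1) = 0.28 / 3.64 = 0.0768 V⁻¹.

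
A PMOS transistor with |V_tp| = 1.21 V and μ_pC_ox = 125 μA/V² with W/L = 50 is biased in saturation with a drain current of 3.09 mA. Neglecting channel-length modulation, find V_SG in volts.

V_SG = 2.20 V

k_p = μ_pC_ox · (W/L) = 6.25 mA/V².
In saturation I_D = ½ k_p (V_SG − |V_tp|)², so V_SG − |V_tp| = √(2 I_D / k_p) = √(2 × 3.09 / 6.25) = 0.994 V.
V_SG = 1.21 + 0.994 = 2.2 V.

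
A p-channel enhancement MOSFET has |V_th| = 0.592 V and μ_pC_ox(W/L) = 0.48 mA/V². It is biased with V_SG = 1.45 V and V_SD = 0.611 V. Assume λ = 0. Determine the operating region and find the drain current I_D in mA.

V_ov = V_SG − |V_th| = 1.45 − 0.592 = 0.858 V.
Since V_SD = 0.611 V < V_ov = 0.858 V, the device is in the triode region.
I_D = k_p [V_ov · V_SD − ½ V_SD²] = 0.48 × [0.858 × 0.611 − 0.5 × 0.611²] = 0.162 mA.

Triode; I_D = 0.162 mA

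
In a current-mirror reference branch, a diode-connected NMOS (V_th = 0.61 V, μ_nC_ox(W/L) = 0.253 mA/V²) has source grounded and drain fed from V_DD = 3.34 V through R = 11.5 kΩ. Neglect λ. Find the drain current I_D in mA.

With gate tied to drain, V_GS = V_DS ≥ V_GS − V_th, so the device is in saturation.
KCL at the drain: ½ k_n (V_GS − V_th)² = (V_DD − V_GS)/R.
Let x = V_GS − 0.61. Then 1.45 x² + x − 2.73 = 0, giving x = 1.07 V (positive root), so V_GS = 1.68 V.
I_D = (V_DD − V_GS)/R = (3.34 − 1.68) / 11.5 = 0.144 mA.

I_D = 0.144 mA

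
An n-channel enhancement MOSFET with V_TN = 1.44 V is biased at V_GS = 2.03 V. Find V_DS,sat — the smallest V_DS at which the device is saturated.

V_DS,sat = 0.590 V

The boundary between triode and saturation is V_DS = V_GS − V_TN = V_ov.
V_ov = 2.03 − 1.44 = 0.59 V.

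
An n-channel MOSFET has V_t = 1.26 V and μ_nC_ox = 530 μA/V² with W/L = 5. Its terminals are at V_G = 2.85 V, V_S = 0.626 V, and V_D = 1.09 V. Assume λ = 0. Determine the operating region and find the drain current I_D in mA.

Triode; I_D = 0.900 mA

V_GS = V_G − V_S = 2.85 − 0.626 = 2.22 V; V_DS = V_D − V_S = 1.09 − 0.626 = 0.464 V.
k_n = μ_nC_ox · (W/L) = 2.65 mA/V².
V_ov = V_GS − V_t = 2.22 − 1.26 = 0.964 V.
Since V_DS = 0.464 V < V_ov = 0.964 V, the device is in the triode region.
I_D = k_n [V_ov · V_DS − ½ V_DS²] = 2.65 × [0.964 × 0.464 − 0.5 × 0.464²] = 0.9 mA.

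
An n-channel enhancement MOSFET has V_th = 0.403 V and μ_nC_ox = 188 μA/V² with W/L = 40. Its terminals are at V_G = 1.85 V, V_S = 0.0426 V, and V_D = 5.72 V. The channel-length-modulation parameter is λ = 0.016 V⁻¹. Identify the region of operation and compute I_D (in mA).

V_GS = V_G − V_S = 1.85 − 0.0426 = 1.81 V; V_DS = V_D − V_S = 5.72 − 0.0426 = 5.68 V.
k_n = μ_nC_ox · (W/L) = 7.52 mA/V².
V_ov = V_GS − V_th = 1.81 − 0.403 = 1.4 V.
Since V_DS = 5.68 V ≥ V_ov = 1.4 V, the device is in saturation.
I_D = ½ k_n V_ov² (1 + λ V_DS) = 0.5 × 7.52 × 1.4² × (1 + 0.016 × 5.68) = 8.09 mA.

Saturation; I_D = 8.09 mA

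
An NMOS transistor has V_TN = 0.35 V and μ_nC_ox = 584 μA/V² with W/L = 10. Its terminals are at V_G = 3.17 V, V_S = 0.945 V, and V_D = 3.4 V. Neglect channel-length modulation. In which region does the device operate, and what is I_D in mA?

Saturation; I_D = 10.3 mA

V_GS = V_G − V_S = 3.17 − 0.945 = 2.23 V; V_DS = V_D − V_S = 3.4 − 0.945 = 2.46 V.
k_n = μ_nC_ox · (W/L) = 5.84 mA/V².
V_ov = V_GS − V_TN = 2.23 − 0.35 = 1.88 V.
Since V_DS = 2.46 V ≥ V_ov = 1.88 V, the device is in saturation.
I_D = ½ k_n V_ov² = 0.5 × 5.84 × 1.88² = 10.3 mA.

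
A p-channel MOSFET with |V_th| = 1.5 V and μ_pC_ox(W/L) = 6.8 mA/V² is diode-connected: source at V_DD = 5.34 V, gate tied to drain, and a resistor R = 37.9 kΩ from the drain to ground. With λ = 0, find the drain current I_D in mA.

I_D = 0.0969 mA

With gate tied to drain, V_SG = V_SD ≥ V_SG − |V_th|, so the device is in saturation.
KCL at the drain: ½ k_p (V_SG − |V_th|)² = (V_DD − V_SG)/R.
Let x = V_SG − 1.5. Then 129 x² + x − 3.84 = 0, giving x = 0.169 V (positive root), so V_SG = 1.67 V.
I_D = (V_DD − V_SG)/R = (5.34 − 1.67) / 37.9 = 0.0969 mA.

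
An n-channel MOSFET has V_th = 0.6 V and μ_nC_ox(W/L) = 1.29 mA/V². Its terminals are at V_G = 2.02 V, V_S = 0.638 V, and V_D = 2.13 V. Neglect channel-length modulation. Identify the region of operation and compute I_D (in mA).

Saturation; I_D = 0.394 mA

V_GS = V_G − V_S = 2.02 − 0.638 = 1.38 V; V_DS = V_D − V_S = 2.13 − 0.638 = 1.49 V.
V_ov = V_GS − V_th = 1.38 − 0.6 = 0.782 V.
Since V_DS = 1.49 V ≥ V_ov = 0.782 V, the device is in saturation.
I_D = ½ k_n V_ov² = 0.5 × 1.29 × 0.782² = 0.394 mA.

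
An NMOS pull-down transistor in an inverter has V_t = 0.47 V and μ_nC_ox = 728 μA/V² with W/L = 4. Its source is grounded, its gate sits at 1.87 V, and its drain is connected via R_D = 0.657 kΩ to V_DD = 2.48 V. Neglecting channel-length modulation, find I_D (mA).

V_GS = V_G = 1.87 V, so V_ov = 1.87 − 0.47 = 1.4 V.
k_n = μ_nC_ox · (W/L) = 2.912 mA/V².
Assume saturation: I_D = ½ k_n V_ov² = 0.5 × 2.912 × 1.4² = 2.85 mA, giving V_DS = V_DD − I_D R_D = 2.48 − 2.85 × 0.657 = 0.605 V.
But 0.605 V < V_ov = 1.4 V, so the device is actually in triode.
In triode I_D = k_n[V_ov V_DS − ½ V_DS²] and I_D = (V_DD − V_DS)/R_D. Equating: 0.957 V_DS² − 3.678 V_DS + 2.48 = 0, giving V_DS = 0.872 V (the root below V_ov).
I_D = (2.48 − 0.872) / 0.657 = 2.45 mA.

I_D = 2.45 mA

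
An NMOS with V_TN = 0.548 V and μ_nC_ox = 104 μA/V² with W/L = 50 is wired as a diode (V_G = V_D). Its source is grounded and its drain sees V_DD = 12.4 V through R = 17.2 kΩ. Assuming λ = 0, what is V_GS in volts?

With gate tied to drain, V_GS = V_DS ≥ V_GS − V_TN, so the device is in saturation.
k_n = μ_nC_ox · (W/L) = 5.2 mA/V².
KCL at the drain: ½ k_n (V_GS − V_TN)² = (V_DD − V_GS)/R.
Let x = V_GS − 0.548. Then 44.7 x² + x − 11.85 = 0, giving x = 0.504 V (positive root), so V_GS = 1.05 V.
I_D = (V_DD − V_GS)/R = (12.4 − 1.05) / 17.2 = 0.66 mA.

V_GS = 1.05 V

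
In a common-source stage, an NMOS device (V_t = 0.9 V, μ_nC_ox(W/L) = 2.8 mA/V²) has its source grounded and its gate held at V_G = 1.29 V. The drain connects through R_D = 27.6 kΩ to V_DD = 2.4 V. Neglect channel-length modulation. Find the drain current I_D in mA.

I_D = 0.0838 mA

V_GS = V_G = 1.29 V, so V_ov = 1.29 − 0.9 = 0.39 V.
Assume saturation: I_D = ½ k_n V_ov² = 0.5 × 2.8 × 0.39² = 0.213 mA, giving V_DS = V_DD − I_D R_D = 2.4 − 0.213 × 27.6 = -3.48 V.
But -3.48 V < V_ov = 0.39 V, so the device is actually in triode.
In triode I_D = k_n[V_ov V_DS − ½ V_DS²] and I_D = (V_DD − V_DS)/R_D. Equating: 38.6 V_DS² − 31.14 V_DS + 2.4 = 0, giving V_DS = 0.0863 V (the root below V_ov).
I_D = (2.4 − 0.0863) / 27.6 = 0.0838 mA.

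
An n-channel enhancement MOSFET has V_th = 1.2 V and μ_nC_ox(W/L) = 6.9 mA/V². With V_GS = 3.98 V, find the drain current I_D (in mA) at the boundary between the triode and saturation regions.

At the boundary V_DS = V_ov = V_GS − V_th = 3.98 − 1.2 = 2.78 V.
I_D = ½ k_n V_ov² = 0.5 × 6.9 × 2.78² = 26.7 mA.

I_D = 26.7 mA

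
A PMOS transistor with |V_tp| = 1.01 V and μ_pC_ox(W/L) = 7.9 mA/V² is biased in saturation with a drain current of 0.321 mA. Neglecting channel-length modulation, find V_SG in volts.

V_SG = 1.30 V

In saturation I_D = ½ k_p (V_SG − |V_tp|)², so V_SG − |V_tp| = √(2 I_D / k_p) = √(2 × 0.321 / 7.9) = 0.285 V.
V_SG = 1.01 + 0.285 = 1.3 V.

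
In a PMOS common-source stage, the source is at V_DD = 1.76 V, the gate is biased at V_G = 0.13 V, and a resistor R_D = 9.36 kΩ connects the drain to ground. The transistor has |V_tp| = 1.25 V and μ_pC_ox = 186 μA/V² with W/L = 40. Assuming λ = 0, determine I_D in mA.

I_D = 0.181 mA

V_SG = V_DD − V_G = 1.76 − 0.13 = 1.63 V, so V_ov = 1.63 − 1.25 = 0.38 V.
k_p = μ_pC_ox · (W/L) = 7.44 mA/V².
Assume saturation: I_D = ½ k_p V_ov² = 0.5 × 7.44 × 0.38² = 0.537 mA, giving V_SD = V_DD − I_D R_D = 1.76 − 0.537 × 9.36 = -3.27 V.
But -3.27 V < V_ov = 0.38 V, so the device is actually in triode.
In triode I_D = k_p[V_ov V_SD − ½ V_SD²] and I_D = (V_DD − V_SD)/R_D. Equating: 34.8 V_SD² − 27.46 V_SD + 1.76 = 0, giving V_SD = 0.0704 V (the root below V_ov).
I_D = (1.76 − 0.0704) / 9.36 = 0.181 mA.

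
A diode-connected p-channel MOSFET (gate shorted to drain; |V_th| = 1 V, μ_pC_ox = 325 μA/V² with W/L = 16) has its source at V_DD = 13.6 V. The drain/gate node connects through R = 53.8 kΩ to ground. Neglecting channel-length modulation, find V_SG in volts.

With gate tied to drain, V_SG = V_SD ≥ V_SG − |V_th|, so the device is in saturation.
k_p = μ_pC_ox · (W/L) = 5.2 mA/V².
KCL at the drain: ½ k_p (V_SG − |V_th|)² = (V_DD − V_SG)/R.
Let x = V_SG − 1. Then 140 x² + x − 12.6 = 0, giving x = 0.297 V (positive root), so V_SG = 1.3 V.
I_D = (V_DD − V_SG)/R = (13.6 − 1.3) / 53.8 = 0.229 mA.

V_SG = 1.30 V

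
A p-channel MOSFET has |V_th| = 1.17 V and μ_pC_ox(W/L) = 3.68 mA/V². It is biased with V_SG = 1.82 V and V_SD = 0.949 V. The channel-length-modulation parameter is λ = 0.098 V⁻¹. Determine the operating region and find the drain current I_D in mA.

Saturation; I_D = 0.850 mA

V_ov = V_SG − |V_th| = 1.82 − 1.17 = 0.65 V.
Since V_SD = 0.949 V ≥ V_ov = 0.65 V, the device is in saturation.
I_D = ½ k_p V_ov² (1 + λ V_SD) = 0.5 × 3.68 × 0.65² × (1 + 0.098 × 0.949) = 0.85 mA.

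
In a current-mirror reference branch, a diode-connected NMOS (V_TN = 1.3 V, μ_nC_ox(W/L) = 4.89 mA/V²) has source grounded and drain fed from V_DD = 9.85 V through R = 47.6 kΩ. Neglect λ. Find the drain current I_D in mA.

I_D = 0.174 mA

With gate tied to drain, V_GS = V_DS ≥ V_GS − V_TN, so the device is in saturation.
KCL at the drain: ½ k_n (V_GS − V_TN)² = (V_DD − V_GS)/R.
Let x = V_GS − 1.3. Then 116 x² + x − 8.55 = 0, giving x = 0.267 V (positive root), so V_GS = 1.57 V.
I_D = (V_DD − V_GS)/R = (9.85 − 1.57) / 47.6 = 0.174 mA.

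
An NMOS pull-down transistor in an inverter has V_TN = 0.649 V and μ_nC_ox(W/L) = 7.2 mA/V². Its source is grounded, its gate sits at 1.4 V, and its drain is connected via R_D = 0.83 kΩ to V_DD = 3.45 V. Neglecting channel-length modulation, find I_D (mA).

V_GS = V_G = 1.4 V, so V_ov = 1.4 − 0.649 = 0.751 V.
Assume saturation: I_D = ½ k_n V_ov² = 0.5 × 7.2 × 0.751² = 2.03 mA, giving V_DS = V_DD − I_D R_D = 3.45 − 2.03 × 0.83 = 1.76 V.
V_DS = 1.76 V ≥ V_ov = 0.751 V, confirming saturation.

I_D = 2.03 mA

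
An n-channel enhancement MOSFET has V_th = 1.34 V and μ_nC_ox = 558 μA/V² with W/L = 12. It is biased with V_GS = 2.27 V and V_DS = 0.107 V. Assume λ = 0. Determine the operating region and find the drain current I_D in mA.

k_n = μ_nC_ox · (W/L) = 6.696 mA/V².
V_ov = V_GS − V_th = 2.27 − 1.34 = 0.93 V.
Since V_DS = 0.107 V < V_ov = 0.93 V, the device is in the triode region.
I_D = k_n [V_ov · V_DS − ½ V_DS²] = 6.696 × [0.93 × 0.107 − 0.5 × 0.107²] = 0.628 mA.

Triode; I_D = 0.628 mA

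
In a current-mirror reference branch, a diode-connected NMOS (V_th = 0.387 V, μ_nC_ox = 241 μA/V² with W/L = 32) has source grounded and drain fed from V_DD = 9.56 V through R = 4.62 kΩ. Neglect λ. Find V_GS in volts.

With gate tied to drain, V_GS = V_DS ≥ V_GS − V_th, so the device is in saturation.
k_n = μ_nC_ox · (W/L) = 7.712 mA/V².
KCL at the drain: ½ k_n (V_GS − V_th)² = (V_DD − V_GS)/R.
Let x = V_GS − 0.387. Then 17.8 x² + x − 9.173 = 0, giving x = 0.69 V (positive root), so V_GS = 1.08 V.
I_D = (V_DD − V_GS)/R = (9.56 − 1.08) / 4.62 = 1.84 mA.

V_GS = 1.08 V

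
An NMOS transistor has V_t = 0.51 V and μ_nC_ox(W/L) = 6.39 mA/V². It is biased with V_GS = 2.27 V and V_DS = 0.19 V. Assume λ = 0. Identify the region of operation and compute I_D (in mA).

Triode; I_D = 2.02 mA

V_ov = V_GS − V_t = 2.27 − 0.51 = 1.76 V.
Since V_DS = 0.19 V < V_ov = 1.76 V, the device is in the triode region.
I_D = k_n [V_ov · V_DS − ½ V_DS²] = 6.39 × [1.76 × 0.19 − 0.5 × 0.19²] = 2.02 mA.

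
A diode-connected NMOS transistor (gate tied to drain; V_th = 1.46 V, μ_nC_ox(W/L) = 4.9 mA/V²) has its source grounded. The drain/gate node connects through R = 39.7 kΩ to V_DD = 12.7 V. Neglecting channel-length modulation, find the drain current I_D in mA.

With gate tied to drain, V_GS = V_DS ≥ V_GS − V_th, so the device is in saturation.
KCL at the drain: ½ k_n (V_GS − V_th)² = (V_DD − V_GS)/R.
Let x = V_GS − 1.46. Then 97.3 x² + x − 11.24 = 0, giving x = 0.335 V (positive root), so V_GS = 1.79 V.
I_D = (V_DD − V_GS)/R = (12.7 − 1.79) / 39.7 = 0.275 mA.

I_D = 0.275 mA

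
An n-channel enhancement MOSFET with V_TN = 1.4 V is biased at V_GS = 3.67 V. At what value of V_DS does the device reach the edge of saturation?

The boundary between triode and saturation is V_DS = V_GS − V_TN = V_ov.
V_ov = 3.67 − 1.4 = 2.27 V.

V_DS,sat = 2.27 V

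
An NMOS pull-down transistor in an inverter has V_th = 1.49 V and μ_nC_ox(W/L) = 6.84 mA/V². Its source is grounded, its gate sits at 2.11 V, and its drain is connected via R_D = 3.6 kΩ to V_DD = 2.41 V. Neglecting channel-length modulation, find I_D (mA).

V_GS = V_G = 2.11 V, so V_ov = 2.11 − 1.49 = 0.62 V.
Assume saturation: I_D = ½ k_n V_ov² = 0.5 × 6.84 × 0.62² = 1.31 mA, giving V_DS = V_DD − I_D R_D = 2.41 − 1.31 × 3.6 = -2.32 V.
But -2.32 V < V_ov = 0.62 V, so the device is actually in triode.
In triode I_D = k_n[V_ov V_DS − ½ V_DS²] and I_D = (V_DD − V_DS)/R_D. Equating: 12.3 V_DS² − 16.27 V_DS + 2.41 = 0, giving V_DS = 0.17 V (the root below V_ov).
I_D = (2.41 − 0.17) / 3.6 = 0.622 mA.

I_D = 0.622 mA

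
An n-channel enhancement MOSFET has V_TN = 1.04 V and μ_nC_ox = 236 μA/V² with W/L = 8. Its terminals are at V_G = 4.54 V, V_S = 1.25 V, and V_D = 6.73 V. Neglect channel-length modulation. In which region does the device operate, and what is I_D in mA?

Saturation; I_D = 4.78 mA

V_GS = V_G − V_S = 4.54 − 1.25 = 3.29 V; V_DS = V_D − V_S = 6.73 − 1.25 = 5.48 V.
k_n = μ_nC_ox · (W/L) = 1.888 mA/V².
V_ov = V_GS − V_TN = 3.29 − 1.04 = 2.25 V.
Since V_DS = 5.48 V ≥ V_ov = 2.25 V, the device is in saturation.
I_D = ½ k_n V_ov² = 0.5 × 1.888 × 2.25² = 4.78 mA.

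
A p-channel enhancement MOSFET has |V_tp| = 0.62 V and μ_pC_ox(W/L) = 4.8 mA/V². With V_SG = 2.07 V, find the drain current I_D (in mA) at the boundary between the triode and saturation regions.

I_D = 5.05 mA

At the boundary V_SD = V_ov = V_SG − |V_tp| = 2.07 − 0.62 = 1.45 V.
I_D = ½ k_p V_ov² = 0.5 × 4.8 × 1.45² = 5.05 mA.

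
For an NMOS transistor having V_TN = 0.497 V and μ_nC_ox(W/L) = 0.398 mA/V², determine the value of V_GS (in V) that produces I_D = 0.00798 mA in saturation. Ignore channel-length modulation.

V_GS = 0.697 V

In saturation I_D = ½ k_n (V_GS − V_TN)², so V_GS − V_TN = √(2 I_D / k_n) = √(2 × 0.00798 / 0.398) = 0.2 V.
V_GS = 0.497 + 0.2 = 0.697 V.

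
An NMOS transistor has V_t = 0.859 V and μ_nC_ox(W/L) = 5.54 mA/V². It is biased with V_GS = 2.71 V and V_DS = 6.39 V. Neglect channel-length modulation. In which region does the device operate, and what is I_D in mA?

Saturation; I_D = 9.49 mA

V_ov = V_GS − V_t = 2.71 − 0.859 = 1.85 V.
Since V_DS = 6.39 V ≥ V_ov = 1.85 V, the device is in saturation.
I_D = ½ k_n V_ov² = 0.5 × 5.54 × 1.85² = 9.49 mA.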